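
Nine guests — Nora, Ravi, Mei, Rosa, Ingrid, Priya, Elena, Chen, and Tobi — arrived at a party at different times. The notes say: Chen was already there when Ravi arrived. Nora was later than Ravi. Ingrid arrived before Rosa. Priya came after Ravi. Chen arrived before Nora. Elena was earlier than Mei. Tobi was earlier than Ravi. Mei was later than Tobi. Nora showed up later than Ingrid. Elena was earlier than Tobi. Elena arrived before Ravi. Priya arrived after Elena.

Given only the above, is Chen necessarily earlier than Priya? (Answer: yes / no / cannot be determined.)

yes

Chain the constraints: Chen → Ravi → Priya. Each link is directly stated, so Chen comes before Priya.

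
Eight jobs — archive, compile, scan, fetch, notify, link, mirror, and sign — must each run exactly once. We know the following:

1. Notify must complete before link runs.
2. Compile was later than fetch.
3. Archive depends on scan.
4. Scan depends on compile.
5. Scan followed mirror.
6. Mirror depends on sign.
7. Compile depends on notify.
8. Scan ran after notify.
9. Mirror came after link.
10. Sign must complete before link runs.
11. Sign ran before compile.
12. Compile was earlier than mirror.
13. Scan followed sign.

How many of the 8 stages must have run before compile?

3

Directly stated before compile: fetch, notify, and sign.
No chain forces link (or any of the others) ahead of compile.
That's fetch, notify, and sign — 3 in all.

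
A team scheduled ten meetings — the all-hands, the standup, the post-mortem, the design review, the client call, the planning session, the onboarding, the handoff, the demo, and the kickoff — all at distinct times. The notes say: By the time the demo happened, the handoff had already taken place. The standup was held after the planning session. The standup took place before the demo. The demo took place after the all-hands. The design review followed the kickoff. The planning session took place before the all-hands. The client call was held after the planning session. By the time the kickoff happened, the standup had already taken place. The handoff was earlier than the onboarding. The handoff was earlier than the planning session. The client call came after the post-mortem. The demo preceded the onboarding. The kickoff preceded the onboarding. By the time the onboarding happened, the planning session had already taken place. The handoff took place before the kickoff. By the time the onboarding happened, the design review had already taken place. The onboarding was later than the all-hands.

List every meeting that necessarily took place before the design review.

the handoff, the kickoff, the planning session, the standup

Directly stated before the design review: the kickoff.
The handoff reaches the design review via the handoff → the kickoff → the design review.
The planning session reaches the design review via the planning session → the standup → the kickoff → the design review.
The standup reaches the design review via the standup → the kickoff → the design review.
No chain forces the client call (or any of the others) ahead of the design review.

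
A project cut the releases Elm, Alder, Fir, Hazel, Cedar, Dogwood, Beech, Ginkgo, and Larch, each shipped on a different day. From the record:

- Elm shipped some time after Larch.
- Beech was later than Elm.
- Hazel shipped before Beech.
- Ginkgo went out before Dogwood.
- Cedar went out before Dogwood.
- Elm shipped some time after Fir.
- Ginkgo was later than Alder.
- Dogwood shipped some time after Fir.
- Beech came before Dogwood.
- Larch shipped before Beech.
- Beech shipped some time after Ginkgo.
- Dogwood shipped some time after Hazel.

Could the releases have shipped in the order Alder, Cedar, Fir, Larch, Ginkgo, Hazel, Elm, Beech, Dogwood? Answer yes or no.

Check each stated constraint against the proposed order — e.g. Fir is ahead of Dogwood; Cedar is ahead of Dogwood. Every pair is in the required order; nothing is violated.

yes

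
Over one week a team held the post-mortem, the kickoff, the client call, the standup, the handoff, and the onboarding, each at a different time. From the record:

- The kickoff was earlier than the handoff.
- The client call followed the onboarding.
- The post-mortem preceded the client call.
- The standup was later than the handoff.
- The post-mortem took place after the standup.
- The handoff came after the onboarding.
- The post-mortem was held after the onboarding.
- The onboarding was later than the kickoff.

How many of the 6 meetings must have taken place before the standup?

Directly stated before the standup: the handoff.
The kickoff reaches the standup via the kickoff → the handoff → the standup.
The onboarding reaches the standup via the onboarding → the handoff → the standup.
That's the handoff, the kickoff, and the onboarding — 3 in all.

3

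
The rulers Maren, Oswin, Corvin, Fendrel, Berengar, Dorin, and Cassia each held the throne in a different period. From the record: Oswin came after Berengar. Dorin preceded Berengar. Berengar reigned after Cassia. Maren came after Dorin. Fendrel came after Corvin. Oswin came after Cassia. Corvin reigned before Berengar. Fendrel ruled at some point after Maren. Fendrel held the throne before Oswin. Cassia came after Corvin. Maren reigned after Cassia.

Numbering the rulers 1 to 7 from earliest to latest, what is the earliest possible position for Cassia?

2

Corvin must come before Cassia — 1 forced predecessor.
Nothing else is forced ahead of Cassia, so their earliest slot is position 1 + 1 = 2.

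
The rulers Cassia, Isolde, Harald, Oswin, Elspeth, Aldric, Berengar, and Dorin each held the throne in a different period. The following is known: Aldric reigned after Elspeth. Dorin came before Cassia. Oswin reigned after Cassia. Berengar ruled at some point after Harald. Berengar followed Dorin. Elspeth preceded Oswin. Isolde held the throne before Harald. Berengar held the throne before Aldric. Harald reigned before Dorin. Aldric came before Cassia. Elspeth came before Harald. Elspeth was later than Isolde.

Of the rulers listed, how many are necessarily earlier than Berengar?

4

Directly stated before Berengar: Dorin and Harald.
Elspeth reaches Berengar via Elspeth → Harald → Berengar.
Isolde reaches Berengar via Isolde → Harald → Berengar.
No chain forces Cassia (or any of the others) ahead of Berengar.
That's Dorin, Elspeth, Harald, and Isolde — 4 in all.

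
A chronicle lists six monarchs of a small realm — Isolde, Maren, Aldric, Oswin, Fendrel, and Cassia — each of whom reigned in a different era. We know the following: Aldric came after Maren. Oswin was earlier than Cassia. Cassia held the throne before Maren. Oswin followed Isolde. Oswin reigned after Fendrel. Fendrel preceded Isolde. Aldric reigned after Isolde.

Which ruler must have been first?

Fendrel

Fendrel has a chain of constraints placing them before every other ruler, so Fendrel must be first.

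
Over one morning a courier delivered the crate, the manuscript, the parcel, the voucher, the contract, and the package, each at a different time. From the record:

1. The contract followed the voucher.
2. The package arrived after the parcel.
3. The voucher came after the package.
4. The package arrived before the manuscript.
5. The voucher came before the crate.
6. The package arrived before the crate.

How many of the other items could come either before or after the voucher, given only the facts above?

Forced before the voucher: the package and the parcel; forced after the voucher: the contract and the crate.
That leaves the manuscript with no forced order relative to the voucher — 1.

1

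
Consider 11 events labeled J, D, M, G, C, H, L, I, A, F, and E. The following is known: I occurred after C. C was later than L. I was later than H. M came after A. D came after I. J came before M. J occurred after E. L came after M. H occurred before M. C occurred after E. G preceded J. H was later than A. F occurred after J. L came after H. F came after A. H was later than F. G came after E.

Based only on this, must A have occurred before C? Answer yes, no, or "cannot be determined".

yes

Chain the constraints: A → M → L → C. Each link is directly stated, so A comes before C.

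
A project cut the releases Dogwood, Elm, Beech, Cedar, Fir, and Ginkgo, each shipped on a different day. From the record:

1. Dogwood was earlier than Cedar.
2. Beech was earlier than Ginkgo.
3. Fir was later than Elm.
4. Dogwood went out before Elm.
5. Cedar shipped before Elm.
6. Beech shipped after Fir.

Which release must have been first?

Dogwood

Dogwood has a chain of constraints placing it before every other release, so Dogwood must be first.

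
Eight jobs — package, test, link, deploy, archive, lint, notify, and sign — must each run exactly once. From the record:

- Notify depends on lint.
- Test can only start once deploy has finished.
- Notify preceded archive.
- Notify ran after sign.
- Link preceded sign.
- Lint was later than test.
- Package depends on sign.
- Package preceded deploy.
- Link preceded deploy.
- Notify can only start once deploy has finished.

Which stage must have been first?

link

Link has a chain of constraints placing it before every other stage, so link must be first.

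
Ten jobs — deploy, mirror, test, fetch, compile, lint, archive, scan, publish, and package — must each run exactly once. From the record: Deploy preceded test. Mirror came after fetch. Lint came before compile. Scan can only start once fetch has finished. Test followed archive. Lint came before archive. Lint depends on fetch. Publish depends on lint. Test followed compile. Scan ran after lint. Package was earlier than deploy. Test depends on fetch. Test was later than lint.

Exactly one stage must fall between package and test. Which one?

Tracing the constraints gives package → deploy → test, so deploy sits after package and before test.
No other stage is forced both after package and before test.

deploy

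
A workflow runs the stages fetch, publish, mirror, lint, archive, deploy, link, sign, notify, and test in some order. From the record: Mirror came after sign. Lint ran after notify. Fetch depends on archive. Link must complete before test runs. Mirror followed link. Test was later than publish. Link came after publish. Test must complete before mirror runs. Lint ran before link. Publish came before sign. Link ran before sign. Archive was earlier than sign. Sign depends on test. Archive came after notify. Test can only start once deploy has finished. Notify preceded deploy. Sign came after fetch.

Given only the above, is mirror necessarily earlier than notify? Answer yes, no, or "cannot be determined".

no

Tracing the constraints gives notify → deploy → test → mirror, so notify must come before mirror.
That means mirror cannot be before notify.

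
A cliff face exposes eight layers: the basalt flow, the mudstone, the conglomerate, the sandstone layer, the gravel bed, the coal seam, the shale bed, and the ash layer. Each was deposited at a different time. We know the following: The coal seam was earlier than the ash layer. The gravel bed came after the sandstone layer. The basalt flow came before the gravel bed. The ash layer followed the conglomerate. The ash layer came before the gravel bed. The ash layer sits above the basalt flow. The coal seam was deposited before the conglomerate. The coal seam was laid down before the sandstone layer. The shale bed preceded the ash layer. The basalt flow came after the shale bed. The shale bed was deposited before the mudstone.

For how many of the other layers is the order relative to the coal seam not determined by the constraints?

3

Forced after the coal seam: the ash layer, the conglomerate, the gravel bed, and the sandstone layer.
That leaves the basalt flow, the mudstone, and the shale bed with no forced order relative to the coal seam — 3.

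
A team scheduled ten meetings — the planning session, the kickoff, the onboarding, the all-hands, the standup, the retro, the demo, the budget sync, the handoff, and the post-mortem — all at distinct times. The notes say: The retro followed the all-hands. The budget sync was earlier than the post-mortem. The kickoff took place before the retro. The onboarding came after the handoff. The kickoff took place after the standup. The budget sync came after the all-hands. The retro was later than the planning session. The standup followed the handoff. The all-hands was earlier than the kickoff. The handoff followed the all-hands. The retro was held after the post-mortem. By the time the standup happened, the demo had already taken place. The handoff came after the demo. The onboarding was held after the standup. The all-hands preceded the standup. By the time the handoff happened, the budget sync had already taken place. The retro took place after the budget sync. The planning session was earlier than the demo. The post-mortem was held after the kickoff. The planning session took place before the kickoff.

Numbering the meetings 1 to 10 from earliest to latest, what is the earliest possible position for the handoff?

5

The all-hands, the budget sync, the demo, and the planning session must all come before the handoff — 4 forced predecessors.
Nothing else is forced ahead of the handoff, so its earliest slot is position 4 + 1 = 5.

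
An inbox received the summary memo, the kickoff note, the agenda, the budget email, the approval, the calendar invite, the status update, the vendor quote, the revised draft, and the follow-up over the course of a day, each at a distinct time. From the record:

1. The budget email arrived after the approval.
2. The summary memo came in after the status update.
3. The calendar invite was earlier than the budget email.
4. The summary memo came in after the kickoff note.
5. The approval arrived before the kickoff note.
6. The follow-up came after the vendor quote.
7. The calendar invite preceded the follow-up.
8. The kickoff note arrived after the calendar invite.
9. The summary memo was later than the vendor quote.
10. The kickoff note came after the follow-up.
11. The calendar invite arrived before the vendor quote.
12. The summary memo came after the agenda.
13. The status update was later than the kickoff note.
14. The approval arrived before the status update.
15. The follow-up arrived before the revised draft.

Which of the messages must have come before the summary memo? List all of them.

Directly stated before the summary memo: the agenda, the kickoff note, the status update, and the vendor quote.
The approval reaches the summary memo via the approval → the kickoff note → the summary memo.
The calendar invite reaches the summary memo via the calendar invite → the kickoff note → the summary memo.
The follow-up reaches the summary memo via the follow-up → the kickoff note → the summary memo.

the agenda, the approval, the calendar invite, the follow-up, the kickoff note, the status update, the vendor quote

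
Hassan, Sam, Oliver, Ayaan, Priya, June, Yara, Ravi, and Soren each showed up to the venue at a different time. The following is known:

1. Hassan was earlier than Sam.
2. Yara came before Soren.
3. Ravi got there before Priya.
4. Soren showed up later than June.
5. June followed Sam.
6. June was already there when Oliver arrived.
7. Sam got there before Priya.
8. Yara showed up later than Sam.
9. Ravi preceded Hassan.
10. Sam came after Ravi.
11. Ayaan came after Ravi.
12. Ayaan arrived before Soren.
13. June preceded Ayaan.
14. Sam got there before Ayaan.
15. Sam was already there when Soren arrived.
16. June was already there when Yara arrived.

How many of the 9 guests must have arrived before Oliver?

Directly stated before Oliver: June.
Hassan reaches Oliver via Hassan → Sam → June → Oliver.
Ravi reaches Oliver via Ravi → Sam → June → Oliver.
Sam reaches Oliver via Sam → June → Oliver.
No chain forces Ayaan (or any of the others) ahead of Oliver.
That's Hassan, June, Ravi, and Sam — 4 in all.

4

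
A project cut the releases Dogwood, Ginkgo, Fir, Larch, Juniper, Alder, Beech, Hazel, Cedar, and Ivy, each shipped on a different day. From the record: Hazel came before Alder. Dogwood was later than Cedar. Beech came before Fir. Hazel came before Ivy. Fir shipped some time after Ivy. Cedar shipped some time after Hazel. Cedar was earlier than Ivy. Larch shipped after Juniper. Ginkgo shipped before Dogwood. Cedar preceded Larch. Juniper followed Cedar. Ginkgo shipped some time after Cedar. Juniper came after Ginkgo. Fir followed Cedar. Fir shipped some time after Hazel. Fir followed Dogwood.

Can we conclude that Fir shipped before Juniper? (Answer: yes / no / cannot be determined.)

No chain of stated constraints runs from Fir to Juniper, and none runs from Juniper to Fir either.
So the relative order of Fir and Juniper is not fixed by the given facts.

cannot be determined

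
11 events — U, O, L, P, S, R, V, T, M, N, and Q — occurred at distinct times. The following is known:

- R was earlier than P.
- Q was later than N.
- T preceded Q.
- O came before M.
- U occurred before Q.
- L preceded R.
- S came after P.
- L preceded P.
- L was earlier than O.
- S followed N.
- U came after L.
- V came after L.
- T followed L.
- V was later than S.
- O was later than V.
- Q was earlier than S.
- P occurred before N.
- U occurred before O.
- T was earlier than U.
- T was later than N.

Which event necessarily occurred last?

Every other event has a chain of constraints placing it before M, so M is last.

M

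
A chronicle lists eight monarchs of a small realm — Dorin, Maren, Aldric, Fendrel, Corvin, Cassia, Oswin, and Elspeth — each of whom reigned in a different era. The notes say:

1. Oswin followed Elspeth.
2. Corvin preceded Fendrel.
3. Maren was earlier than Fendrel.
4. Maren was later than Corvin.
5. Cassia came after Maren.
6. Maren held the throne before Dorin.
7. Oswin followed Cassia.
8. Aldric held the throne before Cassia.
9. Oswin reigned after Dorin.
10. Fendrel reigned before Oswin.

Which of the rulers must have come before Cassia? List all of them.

Aldric, Corvin, Maren

Directly stated before Cassia: Aldric and Maren.
Corvin reaches Cassia via Corvin → Maren → Cassia.
No chain forces Elspeth (or any of the others) ahead of Cassia.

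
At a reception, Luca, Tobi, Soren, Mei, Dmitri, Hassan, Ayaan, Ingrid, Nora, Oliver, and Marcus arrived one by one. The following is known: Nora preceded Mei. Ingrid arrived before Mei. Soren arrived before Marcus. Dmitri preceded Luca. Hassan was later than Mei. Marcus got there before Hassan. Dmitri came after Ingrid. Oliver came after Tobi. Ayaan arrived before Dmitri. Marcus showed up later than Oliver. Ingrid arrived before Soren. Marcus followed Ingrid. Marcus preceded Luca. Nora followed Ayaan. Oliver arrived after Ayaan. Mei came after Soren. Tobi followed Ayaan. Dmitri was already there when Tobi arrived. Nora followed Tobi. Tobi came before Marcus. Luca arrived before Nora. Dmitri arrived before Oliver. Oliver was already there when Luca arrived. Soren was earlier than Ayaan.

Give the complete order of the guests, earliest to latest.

Ingrid, Soren, Ayaan, Dmitri, Tobi, Oliver, Marcus, Luca, Nora, Mei, Hassan

The constraints fix every adjacent pair, so only one ordering works:
Ingrid → Soren → Ayaan → Dmitri → Tobi → Oliver → Marcus → Luca → Nora → Mei → Hassan.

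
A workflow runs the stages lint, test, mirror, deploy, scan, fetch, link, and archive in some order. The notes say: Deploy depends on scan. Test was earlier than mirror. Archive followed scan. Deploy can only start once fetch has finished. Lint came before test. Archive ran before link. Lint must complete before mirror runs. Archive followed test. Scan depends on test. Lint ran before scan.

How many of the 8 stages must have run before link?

4

Directly stated before link: archive.
Lint reaches link via lint → scan → archive → link.
Scan reaches link via scan → archive → link.
Test reaches link via test → archive → link.
No chain forces fetch (or any of the others) ahead of link.
That's archive, lint, scan, and test — 4 in all.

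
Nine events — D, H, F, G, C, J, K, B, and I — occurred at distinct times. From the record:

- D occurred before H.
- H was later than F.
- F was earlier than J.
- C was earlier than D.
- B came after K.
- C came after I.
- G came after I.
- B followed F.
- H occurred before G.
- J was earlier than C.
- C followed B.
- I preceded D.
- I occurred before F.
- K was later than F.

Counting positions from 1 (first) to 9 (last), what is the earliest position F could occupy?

2

I must come before F — 1 forced predecessor.
Nothing else is forced ahead of F, so its earliest slot is position 1 + 1 = 2.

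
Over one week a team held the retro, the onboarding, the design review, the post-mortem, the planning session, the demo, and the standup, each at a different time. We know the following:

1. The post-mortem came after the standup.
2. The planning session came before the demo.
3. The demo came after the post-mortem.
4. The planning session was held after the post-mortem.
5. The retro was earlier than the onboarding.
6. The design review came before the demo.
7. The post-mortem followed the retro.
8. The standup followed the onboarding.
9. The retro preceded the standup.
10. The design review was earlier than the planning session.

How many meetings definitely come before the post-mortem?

3

Directly stated before the post-mortem: the retro and the standup.
The onboarding reaches the post-mortem via the onboarding → the standup → the post-mortem.
That's the onboarding, the retro, and the standup — 3 in all.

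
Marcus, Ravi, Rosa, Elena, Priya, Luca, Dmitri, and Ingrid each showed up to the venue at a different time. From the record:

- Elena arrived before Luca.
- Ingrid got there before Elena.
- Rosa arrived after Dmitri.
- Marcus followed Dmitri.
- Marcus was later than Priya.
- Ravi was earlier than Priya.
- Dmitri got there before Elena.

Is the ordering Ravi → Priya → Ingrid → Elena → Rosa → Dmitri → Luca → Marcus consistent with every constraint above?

The constraints require Dmitri before Elena, but in the proposed sequence Elena appears ahead of Dmitri. That one violation is enough.

no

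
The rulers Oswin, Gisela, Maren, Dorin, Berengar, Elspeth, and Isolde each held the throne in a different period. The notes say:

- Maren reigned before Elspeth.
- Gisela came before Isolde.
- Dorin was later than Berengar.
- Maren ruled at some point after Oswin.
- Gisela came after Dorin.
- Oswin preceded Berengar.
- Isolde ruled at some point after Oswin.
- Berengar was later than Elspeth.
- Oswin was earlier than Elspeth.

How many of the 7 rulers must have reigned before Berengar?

Directly stated before Berengar: Elspeth and Oswin.
Maren reaches Berengar via Maren → Elspeth → Berengar.
No chain forces Isolde (or any of the others) ahead of Berengar.
That's Elspeth, Maren, and Oswin — 3 in all.

3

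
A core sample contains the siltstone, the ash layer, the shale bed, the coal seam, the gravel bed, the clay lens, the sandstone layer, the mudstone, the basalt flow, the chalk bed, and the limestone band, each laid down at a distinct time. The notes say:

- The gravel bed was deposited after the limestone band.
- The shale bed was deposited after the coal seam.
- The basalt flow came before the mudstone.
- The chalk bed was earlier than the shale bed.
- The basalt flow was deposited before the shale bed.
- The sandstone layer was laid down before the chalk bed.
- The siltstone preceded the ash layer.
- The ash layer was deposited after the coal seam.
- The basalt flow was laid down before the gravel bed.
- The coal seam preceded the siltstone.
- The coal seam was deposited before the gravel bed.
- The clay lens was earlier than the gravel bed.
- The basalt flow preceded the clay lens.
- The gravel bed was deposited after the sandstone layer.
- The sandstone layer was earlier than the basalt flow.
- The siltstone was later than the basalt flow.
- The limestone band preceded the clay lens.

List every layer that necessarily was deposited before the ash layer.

Directly stated before the ash layer: the coal seam and the siltstone.
The basalt flow reaches the ash layer via the basalt flow → the siltstone → the ash layer.
The sandstone layer reaches the ash layer via the sandstone layer → the basalt flow → the siltstone → the ash layer.
No chain forces the gravel bed (or any of the others) ahead of the ash layer.

the basalt flow, the coal seam, the sandstone layer, the siltstone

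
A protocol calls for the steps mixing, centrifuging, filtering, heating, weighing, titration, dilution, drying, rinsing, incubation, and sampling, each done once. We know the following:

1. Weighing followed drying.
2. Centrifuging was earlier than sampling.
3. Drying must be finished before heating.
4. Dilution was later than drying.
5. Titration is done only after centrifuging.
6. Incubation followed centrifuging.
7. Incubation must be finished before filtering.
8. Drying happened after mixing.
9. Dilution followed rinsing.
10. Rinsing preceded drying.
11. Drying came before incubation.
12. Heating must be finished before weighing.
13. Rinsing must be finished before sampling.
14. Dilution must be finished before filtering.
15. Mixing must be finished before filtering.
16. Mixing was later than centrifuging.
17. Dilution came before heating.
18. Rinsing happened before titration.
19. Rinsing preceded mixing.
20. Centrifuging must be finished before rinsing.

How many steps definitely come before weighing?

6

Directly stated before weighing: drying and heating.
Centrifuging reaches weighing via centrifuging → rinsing → drying → weighing.
Dilution reaches weighing via dilution → heating → weighing.
Mixing reaches weighing via mixing → drying → weighing.
Likewise rinsing reaches weighing by chaining the stated constraints.
That's centrifuging, dilution, drying, heating, mixing, and rinsing — 6 in all.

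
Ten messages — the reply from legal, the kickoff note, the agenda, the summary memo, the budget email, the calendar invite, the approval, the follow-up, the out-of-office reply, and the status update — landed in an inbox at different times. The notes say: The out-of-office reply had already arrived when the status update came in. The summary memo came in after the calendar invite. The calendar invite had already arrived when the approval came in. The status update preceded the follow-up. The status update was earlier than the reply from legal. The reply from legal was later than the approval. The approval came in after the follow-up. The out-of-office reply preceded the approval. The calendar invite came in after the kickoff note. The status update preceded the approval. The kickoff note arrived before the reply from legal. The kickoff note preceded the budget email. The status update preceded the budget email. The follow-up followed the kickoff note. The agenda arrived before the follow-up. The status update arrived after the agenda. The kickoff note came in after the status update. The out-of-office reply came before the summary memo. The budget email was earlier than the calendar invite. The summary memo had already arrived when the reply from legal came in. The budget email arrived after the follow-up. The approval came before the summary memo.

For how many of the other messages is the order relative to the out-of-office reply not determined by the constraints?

1

Forced after the out-of-office reply: the approval, the budget email, the calendar invite, the follow-up, the kickoff note, the reply from legal, the status update, and the summary memo.
That leaves the agenda with no forced order relative to the out-of-office reply — 1.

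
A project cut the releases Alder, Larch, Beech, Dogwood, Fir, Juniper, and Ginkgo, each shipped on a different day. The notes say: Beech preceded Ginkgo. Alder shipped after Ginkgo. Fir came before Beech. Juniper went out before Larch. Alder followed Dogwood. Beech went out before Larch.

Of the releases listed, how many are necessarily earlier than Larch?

Directly stated before Larch: Beech and Juniper.
Fir reaches Larch via Fir → Beech → Larch.
No chain forces Alder (or any of the others) ahead of Larch.
That's Beech, Fir, and Juniper — 3 in all.

3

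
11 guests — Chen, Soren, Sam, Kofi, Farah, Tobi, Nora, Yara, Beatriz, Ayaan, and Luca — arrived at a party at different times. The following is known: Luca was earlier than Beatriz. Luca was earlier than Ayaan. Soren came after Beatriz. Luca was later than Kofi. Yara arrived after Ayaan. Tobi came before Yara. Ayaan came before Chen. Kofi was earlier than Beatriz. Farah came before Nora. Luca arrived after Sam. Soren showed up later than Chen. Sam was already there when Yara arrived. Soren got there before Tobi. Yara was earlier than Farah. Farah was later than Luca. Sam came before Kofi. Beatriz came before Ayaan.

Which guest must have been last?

Every other guest has a chain of constraints placing them before Nora, so Nora is last.

Nora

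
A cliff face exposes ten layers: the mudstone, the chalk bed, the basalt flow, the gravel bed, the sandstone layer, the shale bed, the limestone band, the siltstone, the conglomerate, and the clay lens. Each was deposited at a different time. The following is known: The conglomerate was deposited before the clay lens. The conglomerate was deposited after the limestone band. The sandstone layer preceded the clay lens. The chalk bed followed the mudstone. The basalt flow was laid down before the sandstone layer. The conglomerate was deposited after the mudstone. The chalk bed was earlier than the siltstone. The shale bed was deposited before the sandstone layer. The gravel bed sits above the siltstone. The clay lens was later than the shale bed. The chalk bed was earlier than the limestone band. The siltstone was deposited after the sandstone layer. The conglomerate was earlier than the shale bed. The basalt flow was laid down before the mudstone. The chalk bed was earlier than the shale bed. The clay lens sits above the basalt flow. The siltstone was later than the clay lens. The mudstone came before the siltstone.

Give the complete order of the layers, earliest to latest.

The constraints fix every adjacent pair, so only one ordering works:
the basalt flow → the mudstone → the chalk bed → the limestone band → the conglomerate → the shale bed → the sandstone layer → the clay lens → the siltstone → the gravel bed.

the basalt flow, the mudstone, the chalk bed, the limestone band, the conglomerate, the shale bed, the sandstone layer, the clay lens, the siltstone, the gravel bed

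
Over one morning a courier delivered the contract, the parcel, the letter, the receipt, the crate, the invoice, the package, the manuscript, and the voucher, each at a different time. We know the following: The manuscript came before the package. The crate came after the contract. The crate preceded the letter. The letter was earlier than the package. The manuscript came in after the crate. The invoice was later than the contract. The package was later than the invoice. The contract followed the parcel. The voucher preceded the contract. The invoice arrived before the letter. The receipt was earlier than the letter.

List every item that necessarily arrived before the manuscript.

the contract, the crate, the parcel, the voucher

Directly stated before the manuscript: the crate.
The contract reaches the manuscript via the contract → the crate → the manuscript.
The parcel reaches the manuscript via the parcel → the contract → the crate → the manuscript.
The voucher reaches the manuscript via the voucher → the contract → the crate → the manuscript.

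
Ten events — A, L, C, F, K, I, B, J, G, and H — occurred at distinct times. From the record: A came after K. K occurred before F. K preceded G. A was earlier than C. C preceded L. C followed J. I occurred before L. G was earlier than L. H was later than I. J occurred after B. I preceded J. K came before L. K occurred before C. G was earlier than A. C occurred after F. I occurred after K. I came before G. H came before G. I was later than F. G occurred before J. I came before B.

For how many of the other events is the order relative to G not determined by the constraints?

Forced before G: F, H, I, and K; forced after G: A, C, J, and L.
That leaves B with no forced order relative to G — 1.

1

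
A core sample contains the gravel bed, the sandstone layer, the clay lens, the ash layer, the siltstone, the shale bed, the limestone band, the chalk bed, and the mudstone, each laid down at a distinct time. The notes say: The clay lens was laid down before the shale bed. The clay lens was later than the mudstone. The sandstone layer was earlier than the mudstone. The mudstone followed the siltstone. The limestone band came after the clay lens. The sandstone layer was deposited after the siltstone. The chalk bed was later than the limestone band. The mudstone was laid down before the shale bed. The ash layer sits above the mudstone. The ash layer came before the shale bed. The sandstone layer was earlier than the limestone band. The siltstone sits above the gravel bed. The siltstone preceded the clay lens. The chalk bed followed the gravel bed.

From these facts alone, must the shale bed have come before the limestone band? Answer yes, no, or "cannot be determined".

No chain of stated constraints runs from the shale bed to the limestone band, and none runs from the limestone band to the shale bed either.
So the relative order of the shale bed and the limestone band is not fixed by the given facts.

cannot be determined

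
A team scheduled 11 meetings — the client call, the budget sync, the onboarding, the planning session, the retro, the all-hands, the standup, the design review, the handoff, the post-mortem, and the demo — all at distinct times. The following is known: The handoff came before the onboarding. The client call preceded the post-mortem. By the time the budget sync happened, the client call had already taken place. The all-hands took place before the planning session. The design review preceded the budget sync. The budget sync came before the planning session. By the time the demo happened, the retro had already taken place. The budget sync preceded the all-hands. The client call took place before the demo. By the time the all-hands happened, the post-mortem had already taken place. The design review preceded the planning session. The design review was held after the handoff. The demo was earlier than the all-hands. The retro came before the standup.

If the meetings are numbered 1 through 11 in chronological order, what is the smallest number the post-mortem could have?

The client call must come before the post-mortem — 1 forced predecessor.
Nothing else is forced ahead of the post-mortem, so its earliest slot is position 1 + 1 = 2.

2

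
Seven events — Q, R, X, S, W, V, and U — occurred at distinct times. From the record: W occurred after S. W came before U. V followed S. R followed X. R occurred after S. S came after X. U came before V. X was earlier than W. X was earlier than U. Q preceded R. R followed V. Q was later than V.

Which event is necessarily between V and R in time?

Q

Tracing the constraints gives V → Q → R, so Q sits after V and before R.
No other event is forced both after V and before R.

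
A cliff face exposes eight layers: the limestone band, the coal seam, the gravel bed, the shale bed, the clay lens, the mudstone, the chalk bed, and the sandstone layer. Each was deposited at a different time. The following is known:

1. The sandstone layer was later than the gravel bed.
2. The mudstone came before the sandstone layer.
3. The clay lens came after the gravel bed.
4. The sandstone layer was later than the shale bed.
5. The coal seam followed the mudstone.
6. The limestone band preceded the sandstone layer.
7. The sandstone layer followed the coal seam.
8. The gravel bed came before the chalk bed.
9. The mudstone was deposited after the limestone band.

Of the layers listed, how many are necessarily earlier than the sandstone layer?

5

Directly stated before the sandstone layer: the coal seam, the gravel bed, the limestone band, the mudstone, and the shale bed.
That's the coal seam, the gravel bed, the limestone band, the mudstone, and the shale bed — 5 in all.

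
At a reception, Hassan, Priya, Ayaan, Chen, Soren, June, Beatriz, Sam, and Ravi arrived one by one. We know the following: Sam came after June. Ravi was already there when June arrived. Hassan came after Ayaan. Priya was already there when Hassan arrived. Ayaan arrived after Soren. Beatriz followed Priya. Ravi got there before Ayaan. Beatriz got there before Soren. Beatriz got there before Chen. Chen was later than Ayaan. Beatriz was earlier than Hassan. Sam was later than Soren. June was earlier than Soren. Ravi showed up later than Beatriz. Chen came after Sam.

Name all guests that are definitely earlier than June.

Beatriz, Priya, Ravi

Directly stated before June: Ravi.
Beatriz reaches June via Beatriz → Ravi → June.
Priya reaches June via Priya → Beatriz → Ravi → June.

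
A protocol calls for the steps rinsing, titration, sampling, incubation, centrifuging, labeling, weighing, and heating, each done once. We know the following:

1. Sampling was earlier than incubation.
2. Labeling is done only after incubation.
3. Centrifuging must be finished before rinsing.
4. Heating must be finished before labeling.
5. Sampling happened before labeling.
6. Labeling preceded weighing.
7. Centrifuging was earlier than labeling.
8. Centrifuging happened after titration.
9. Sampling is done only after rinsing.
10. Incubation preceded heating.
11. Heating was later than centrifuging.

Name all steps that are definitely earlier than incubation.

centrifuging, rinsing, sampling, titration

Directly stated before incubation: sampling.
Centrifuging reaches incubation via centrifuging → rinsing → sampling → incubation.
Rinsing reaches incubation via rinsing → sampling → incubation.
Titration reaches incubation via titration → centrifuging → rinsing → sampling → incubation.
No chain forces heating (or any of the others) ahead of incubation.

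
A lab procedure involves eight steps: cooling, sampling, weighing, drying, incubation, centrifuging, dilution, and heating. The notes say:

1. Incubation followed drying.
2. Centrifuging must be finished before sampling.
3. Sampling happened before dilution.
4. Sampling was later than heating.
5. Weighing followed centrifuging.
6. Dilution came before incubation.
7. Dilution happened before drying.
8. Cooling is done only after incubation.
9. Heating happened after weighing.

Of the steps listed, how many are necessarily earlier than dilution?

4

Directly stated before dilution: sampling.
Centrifuging reaches dilution via centrifuging → sampling → dilution.
Heating reaches dilution via heating → sampling → dilution.
Weighing reaches dilution via weighing → heating → sampling → dilution.
That's centrifuging, heating, sampling, and weighing — 4 in all.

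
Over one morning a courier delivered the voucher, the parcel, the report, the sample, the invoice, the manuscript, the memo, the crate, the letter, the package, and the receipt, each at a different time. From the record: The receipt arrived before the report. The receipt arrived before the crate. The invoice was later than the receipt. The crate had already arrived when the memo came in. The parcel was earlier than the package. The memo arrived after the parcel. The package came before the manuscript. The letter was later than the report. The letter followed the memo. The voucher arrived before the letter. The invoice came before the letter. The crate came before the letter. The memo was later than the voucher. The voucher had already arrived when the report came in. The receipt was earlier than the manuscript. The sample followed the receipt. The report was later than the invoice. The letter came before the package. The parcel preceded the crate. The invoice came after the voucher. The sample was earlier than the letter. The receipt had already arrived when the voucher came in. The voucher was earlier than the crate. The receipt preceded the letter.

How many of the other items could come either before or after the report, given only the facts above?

Forced before the report: the invoice, the receipt, and the voucher; forced after the report: the letter, the manuscript, and the package.
That leaves the crate, the memo, the parcel, and the sample with no forced order relative to the report — 4.

4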